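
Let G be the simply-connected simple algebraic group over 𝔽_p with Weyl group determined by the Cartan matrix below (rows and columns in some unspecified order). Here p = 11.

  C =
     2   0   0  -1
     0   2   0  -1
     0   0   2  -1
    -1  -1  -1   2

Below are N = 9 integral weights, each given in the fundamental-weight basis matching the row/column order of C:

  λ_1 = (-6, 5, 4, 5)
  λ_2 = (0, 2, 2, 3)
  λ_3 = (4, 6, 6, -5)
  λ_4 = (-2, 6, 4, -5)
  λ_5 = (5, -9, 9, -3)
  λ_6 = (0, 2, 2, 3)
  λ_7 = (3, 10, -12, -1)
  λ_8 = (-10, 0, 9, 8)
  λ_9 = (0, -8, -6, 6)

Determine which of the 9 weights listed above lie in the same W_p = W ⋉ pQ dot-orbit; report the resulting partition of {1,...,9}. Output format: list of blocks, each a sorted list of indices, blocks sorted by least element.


Type D_4, rank 4, |W|=192; reorder rows/cols to standard.

λ_j+ρ reflected into Ā_11 (⟨·,θ^∨⟩≤11); 4-tuples as given:

  [1] (1, 0, 1, 4) · [2] (1, 3, 3, 0) · [3] (1, 3, 3, 0) · [4] (4, 2, 0, 1) · [5] (4, 2, 0, 1) · [6] (1, 3, 3, 0) · [7] (7, 0, 0, 0) · [8] (0, 8, 1, 1) · [9] (4, 2, 0, 1)

Grouping the 9 weights by Ā_11-representative: 5 linkage classes.

[[1], [2, 3, 6], [4, 5, 9], [7], [8]]


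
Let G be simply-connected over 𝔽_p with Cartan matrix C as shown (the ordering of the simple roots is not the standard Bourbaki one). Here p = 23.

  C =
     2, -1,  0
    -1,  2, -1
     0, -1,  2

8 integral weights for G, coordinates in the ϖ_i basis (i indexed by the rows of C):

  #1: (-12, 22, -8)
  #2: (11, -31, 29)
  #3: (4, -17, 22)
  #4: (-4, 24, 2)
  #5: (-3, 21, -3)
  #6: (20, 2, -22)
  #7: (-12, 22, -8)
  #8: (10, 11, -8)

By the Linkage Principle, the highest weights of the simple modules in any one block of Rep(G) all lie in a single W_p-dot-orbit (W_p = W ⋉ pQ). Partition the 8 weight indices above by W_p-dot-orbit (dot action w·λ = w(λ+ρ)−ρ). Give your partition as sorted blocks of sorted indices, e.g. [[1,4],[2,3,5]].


Root system A_3: the 3×3 matrix C matches after relabeling.

Folding the 8 weights λ_j+ρ into Ā_23 (reps in the given 3-coord order):

    1: (11, 5, 7)
    2: (11, 5, 7)
    3: (11, 5, 7)
    4: (2, 18, 2)
    5: (2, 18, 2)
    6: (2, 18, 2)
    7: (11, 5, 7)
    8: (11, 5, 7)

Partition of {1..8} into 2 W_23-dot-orbits:

[[1, 2, 3, 7, 8], [4, 5, 6]]


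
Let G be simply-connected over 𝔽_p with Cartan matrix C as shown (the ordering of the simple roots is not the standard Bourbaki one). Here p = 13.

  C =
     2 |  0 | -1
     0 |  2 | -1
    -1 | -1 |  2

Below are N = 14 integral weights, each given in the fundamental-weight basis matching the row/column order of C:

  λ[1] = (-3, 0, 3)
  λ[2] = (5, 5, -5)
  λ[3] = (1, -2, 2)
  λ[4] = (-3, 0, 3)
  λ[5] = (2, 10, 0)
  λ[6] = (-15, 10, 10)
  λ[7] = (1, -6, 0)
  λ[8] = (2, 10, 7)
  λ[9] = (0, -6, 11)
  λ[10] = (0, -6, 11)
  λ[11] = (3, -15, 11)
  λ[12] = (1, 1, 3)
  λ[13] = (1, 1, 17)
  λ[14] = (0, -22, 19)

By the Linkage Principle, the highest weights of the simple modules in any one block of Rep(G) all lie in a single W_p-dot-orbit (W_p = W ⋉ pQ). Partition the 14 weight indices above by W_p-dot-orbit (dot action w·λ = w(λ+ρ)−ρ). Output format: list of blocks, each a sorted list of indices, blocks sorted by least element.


A_3 Cartan matrix, 3 simple roots permuted; ρ=(1,1,1).

Each λ_j+ρ reduced to Ā_13; 3-tuples below use C's row order:

    1: (2, 1, 2)
    2: (2, 2, 4)
    3: (2, 1, 2)
    4: (2, 1, 2)
    5: (1, 9, 1)
    6: (2, 1, 2)
    7: (2, 1, 2)
    8: (6, 2, 2)
    9: (1, 5, 7)
    10: (1, 5, 7)
    11: (1, 9, 1)
    12: (2, 2, 4)
    13: (2, 2, 4)
    14: (1, 5, 7)

The 14 indices split into 5 linkage classes (same alcove rep ⇔ same W_13-dot-orbit):

[[1, 3, 4, 6, 7], [2, 12, 13], [5, 11], [8], [9, 10, 14]]


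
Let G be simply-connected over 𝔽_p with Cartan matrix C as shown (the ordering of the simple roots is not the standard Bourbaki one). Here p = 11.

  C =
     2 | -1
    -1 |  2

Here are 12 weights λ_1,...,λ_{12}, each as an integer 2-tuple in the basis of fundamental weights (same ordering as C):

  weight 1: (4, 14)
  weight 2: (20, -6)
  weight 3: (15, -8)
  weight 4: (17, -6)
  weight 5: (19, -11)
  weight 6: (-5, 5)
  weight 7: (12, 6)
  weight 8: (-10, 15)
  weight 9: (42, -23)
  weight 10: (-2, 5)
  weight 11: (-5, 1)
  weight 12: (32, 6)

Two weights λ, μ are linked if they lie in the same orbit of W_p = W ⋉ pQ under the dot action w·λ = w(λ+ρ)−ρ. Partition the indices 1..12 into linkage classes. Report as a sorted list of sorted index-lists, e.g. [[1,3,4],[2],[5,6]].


A_2 Cartan matrix, 2 simple roots permuted; ρ=(1,1).

Alcove-folded reps (p=11, 12 weights, presented ϖ-order):

    λ_1 → (4, 2)
    λ_2 → (1, 5)
    λ_3 → (4, 2)
    λ_4 → (4, 2)
    λ_5 → (1, 1)
    λ_6 → (4, 2)
    λ_7 → (2, 2)
    λ_8 → (4, 2)
    λ_9 → (0, 1)
    λ_10 → (1, 5)
    λ_11 → (2, 2)
    λ_12 → (0, 7)

Partition of {1..12} into 6 W_11-dot-orbits:

[[1, 3, 4, 6, 8], [2, 10], [5], [7, 11], [9], [12]]


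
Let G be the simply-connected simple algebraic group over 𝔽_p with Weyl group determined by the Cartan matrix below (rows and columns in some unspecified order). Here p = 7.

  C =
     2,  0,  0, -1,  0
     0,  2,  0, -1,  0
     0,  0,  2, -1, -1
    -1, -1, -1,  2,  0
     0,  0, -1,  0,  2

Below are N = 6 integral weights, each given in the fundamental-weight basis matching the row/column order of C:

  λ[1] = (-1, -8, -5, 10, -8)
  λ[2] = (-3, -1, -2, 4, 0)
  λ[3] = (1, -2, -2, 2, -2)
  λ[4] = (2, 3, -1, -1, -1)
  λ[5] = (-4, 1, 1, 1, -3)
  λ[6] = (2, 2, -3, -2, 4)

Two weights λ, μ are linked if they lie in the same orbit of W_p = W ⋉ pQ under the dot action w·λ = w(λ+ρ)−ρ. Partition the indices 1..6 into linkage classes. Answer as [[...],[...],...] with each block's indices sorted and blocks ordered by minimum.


Type D_5, rank 5, |W|=1920; reorder rows/cols to standard.

W_7-reps of the 6 weights in Ā_7 (same 5-coord order as C):

  λ_1 → (3, 4, 0, 0, 0);  λ_2 → (2, 0, 0, 2, 0);  λ_3 → (2, 1, 1, 0, 1);  λ_4 → (3, 4, 0, 0, 0);  λ_5 → (2, 1, 1, 0, 1);  λ_6 → (0, 0, 0, 2, 2)

Linkage partition of the 6 weights (4 classes, p=7):

[[1, 4], [2], [3, 5], [6]]


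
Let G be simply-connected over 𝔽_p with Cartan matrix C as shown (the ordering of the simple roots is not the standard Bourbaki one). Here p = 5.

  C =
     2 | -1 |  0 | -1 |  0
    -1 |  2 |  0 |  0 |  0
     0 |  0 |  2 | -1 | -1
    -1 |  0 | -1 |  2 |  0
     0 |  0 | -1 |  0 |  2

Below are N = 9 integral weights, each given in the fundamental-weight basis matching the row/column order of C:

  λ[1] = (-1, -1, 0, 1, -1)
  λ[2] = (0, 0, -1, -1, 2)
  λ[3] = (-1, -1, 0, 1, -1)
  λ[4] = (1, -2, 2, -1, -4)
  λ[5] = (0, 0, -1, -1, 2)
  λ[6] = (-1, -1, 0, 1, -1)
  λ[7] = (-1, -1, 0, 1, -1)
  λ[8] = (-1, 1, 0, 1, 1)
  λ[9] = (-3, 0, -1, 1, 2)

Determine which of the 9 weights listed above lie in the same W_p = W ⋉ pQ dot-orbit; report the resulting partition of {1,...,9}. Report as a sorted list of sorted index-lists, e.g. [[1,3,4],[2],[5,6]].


Root system A_5: the 5×5 matrix C matches after relabeling.

W_5-reps of the 9 weights in Ā_5 (same 5-coord order as C):

  1: (0, 0, 1, 2, 0)
  2: (1, 1, 0, 0, 3)
  3: (0, 0, 1, 2, 0)
  4: (1, 1, 0, 0, 3)
  5: (1, 1, 0, 0, 3)
  6: (0, 0, 1, 2, 0)
  7: (0, 0, 1, 2, 0)
  8: (0, 0, 1, 2, 0)
  9: (1, 1, 0, 0, 3)

2 distinct reps among the 9 weights ⇒ 2 W_5-linkage classes:

[[1, 3, 6, 7, 8], [2, 4, 5, 9]]


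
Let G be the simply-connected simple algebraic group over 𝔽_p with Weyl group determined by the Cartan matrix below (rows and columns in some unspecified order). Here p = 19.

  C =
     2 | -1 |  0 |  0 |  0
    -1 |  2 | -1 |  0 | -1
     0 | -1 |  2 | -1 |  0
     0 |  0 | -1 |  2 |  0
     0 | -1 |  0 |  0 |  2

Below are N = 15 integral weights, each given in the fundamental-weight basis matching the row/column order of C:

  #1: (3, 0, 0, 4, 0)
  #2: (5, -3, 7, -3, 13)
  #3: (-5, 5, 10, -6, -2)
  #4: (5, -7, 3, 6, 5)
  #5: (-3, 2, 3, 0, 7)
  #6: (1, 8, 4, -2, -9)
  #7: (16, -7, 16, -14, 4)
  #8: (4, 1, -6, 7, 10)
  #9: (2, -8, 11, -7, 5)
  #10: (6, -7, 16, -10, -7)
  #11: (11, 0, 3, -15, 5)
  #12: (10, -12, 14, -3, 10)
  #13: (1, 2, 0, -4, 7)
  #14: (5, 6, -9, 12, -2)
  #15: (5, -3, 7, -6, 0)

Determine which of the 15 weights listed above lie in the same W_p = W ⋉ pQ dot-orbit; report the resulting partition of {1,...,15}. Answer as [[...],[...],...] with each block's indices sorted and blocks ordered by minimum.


Dynkin diagram of C (from the 8 off-diagonal −1 entries): D_5.

Ā_19 reps of the 15 weights (D_5, coords as presented):

    1: (4, 1, 1, 5, 1)
    2: (1, 1, 3, 2, 7)
    3: (4, 1, 1, 5, 1)
    4: (0, 4, 2, 5, 0)
    5: (2, 1, 2, 1, 8)
    6: (2, 1, 2, 1, 8)
    7: (2, 1, 2, 1, 8)
    8: (2, 1, 2, 1, 8)
    9: (4, 1, 1, 5, 1)
    10: (2, 3, 1, 5, 3)
    11: (3, 2, 4, 0, 3)
    12: (0, 4, 2, 5, 0)
    13: (2, 1, 2, 1, 8)
    14: (4, 1, 1, 5, 1)
    15: (4, 1, 1, 5, 1)

6 distinct reps among the 15 weights ⇒ 6 W_19-linkage classes:

[[1, 3, 9, 14, 15], [2], [4, 12], [5, 6, 7, 8, 13], [10], [11]]


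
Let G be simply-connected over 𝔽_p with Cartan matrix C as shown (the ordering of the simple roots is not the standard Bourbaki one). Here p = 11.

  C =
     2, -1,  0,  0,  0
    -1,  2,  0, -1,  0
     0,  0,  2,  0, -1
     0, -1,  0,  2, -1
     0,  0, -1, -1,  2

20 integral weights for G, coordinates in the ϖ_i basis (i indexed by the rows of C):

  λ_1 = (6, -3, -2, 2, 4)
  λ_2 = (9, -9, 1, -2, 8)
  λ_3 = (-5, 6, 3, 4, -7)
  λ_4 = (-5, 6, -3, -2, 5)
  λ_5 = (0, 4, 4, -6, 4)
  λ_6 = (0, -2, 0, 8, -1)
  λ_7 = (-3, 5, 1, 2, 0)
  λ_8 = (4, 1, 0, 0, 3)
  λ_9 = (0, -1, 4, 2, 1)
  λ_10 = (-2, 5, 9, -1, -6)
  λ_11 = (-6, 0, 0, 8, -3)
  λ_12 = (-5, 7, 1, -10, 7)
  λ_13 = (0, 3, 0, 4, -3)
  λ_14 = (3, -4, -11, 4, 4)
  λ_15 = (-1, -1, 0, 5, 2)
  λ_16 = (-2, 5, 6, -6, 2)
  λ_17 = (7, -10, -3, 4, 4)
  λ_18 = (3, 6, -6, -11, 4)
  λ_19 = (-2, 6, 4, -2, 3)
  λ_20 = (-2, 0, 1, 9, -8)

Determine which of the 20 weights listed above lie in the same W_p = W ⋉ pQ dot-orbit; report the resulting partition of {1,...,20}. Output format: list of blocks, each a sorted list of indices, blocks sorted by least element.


Type A_5, rank 5, |W|=720; reorder rows/cols to standard.

Folding the 20 weights λ_j+ρ into Ā_11 (reps in the given 5-coord order):

  1: (3, 2, 1, 1, 3);  2: (0, 1, 1, 8, 0);  3: (3, 2, 1, 1, 3);  4: (3, 2, 1, 1, 3);  5: (1, 0, 5, 5, 0);  6: (0, 1, 1, 8, 0);  7: (1, 4, 1, 3, 1);  8: (3, 2, 1, 1, 3);  9: (1, 0, 5, 3, 2);  10: (1, 0, 5, 5, 0);  11: (1, 4, 1, 3, 1);  12: (1, 4, 1, 3, 1);  13: (1, 4, 1, 3, 1);  14: (1, 0, 5, 3, 2);  15: (0, 0, 1, 6, 3);  16: (1, 0, 5, 3, 2);  17: (1, 4, 1, 3, 1);  18: (1, 0, 5, 3, 2);  19: (3, 2, 1, 1, 3);  20: (1, 0, 5, 3, 2)

Linkage partition of the 20 weights (6 classes, p=11):

[[1, 3, 4, 8, 19], [2, 6], [5, 10], [7, 11, 12, 13, 17], [9, 14, 16, 18, 20], [15]]


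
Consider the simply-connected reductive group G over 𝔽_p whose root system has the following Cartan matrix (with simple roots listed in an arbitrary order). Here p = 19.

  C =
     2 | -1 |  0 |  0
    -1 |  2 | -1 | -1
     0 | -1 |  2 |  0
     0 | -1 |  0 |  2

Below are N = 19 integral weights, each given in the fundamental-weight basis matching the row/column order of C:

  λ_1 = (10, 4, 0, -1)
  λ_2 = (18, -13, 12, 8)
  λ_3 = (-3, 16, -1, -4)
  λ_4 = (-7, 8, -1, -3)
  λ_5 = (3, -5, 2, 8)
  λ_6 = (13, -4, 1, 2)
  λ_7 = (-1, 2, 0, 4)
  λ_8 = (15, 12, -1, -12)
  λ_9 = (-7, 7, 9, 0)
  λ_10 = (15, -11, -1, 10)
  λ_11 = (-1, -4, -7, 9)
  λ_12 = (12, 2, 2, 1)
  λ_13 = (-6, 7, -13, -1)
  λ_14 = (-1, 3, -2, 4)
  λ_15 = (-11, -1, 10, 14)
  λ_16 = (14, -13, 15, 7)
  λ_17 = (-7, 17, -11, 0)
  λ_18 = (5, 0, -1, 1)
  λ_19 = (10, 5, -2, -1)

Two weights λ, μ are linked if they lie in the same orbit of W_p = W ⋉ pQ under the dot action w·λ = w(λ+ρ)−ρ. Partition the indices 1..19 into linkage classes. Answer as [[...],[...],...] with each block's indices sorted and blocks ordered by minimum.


C ↔ D_4 under row/col permutation; |W(D_4)| = 192.

W_19-reps of the 19 weights in Ā_19 (same 4-coord order as C):

  λ_1+ρ ↦ (11, 2, 1, 0)
  λ_2+ρ ↦ (6, 1, 0, 2)
  λ_3+ρ ↦ (2, 2, 0, 3)
  λ_4+ρ ↦ (6, 1, 0, 2)
  λ_5+ρ ↦ (0, 3, 1, 5)
  λ_6+ρ ↦ (11, 2, 1, 0)
  λ_7+ρ ↦ (0, 3, 1, 5)
  λ_8+ρ ↦ (6, 0, 10, 1)
  λ_9+ρ ↦ (6, 0, 10, 1)
  λ_10+ρ ↦ (6, 0, 10, 1)
  λ_11+ρ ↦ (6, 1, 0, 2)
  λ_12+ρ ↦ (11, 2, 1, 0)
  λ_13+ρ ↦ (0, 3, 1, 5)
  λ_14+ρ ↦ (0, 3, 1, 5)
  λ_15+ρ ↦ (0, 3, 1, 5)
  λ_16+ρ ↦ (3, 0, 4, 4)
  λ_17+ρ ↦ (6, 0, 10, 1)
  λ_18+ρ ↦ (6, 1, 0, 2)
  λ_19+ρ ↦ (11, 2, 1, 0)

Grouping the 19 weights by Ā_19-representative: 6 linkage classes.

[[1, 6, 12, 19], [2, 4, 11, 18], [3], [5, 7, 13, 14, 15], [8, 9, 10, 17], [16]]


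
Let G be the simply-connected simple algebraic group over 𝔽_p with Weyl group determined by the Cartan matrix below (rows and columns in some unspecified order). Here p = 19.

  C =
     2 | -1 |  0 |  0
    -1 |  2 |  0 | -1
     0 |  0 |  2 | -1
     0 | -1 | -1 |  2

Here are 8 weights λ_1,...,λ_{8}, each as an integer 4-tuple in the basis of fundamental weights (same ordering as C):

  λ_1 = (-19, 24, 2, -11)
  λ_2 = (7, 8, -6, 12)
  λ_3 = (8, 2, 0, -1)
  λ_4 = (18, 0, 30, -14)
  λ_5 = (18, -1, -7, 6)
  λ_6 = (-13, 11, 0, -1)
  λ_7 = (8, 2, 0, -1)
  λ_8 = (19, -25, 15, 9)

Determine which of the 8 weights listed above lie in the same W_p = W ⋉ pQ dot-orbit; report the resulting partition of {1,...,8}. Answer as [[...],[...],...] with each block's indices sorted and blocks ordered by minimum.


Type A_4, rank 4, |W|=120; reorder rows/cols to standard.

W_19-reps of the 8 weights in Ā_19 (same 4-coord order as C):

  [1] (9, 3, 1, 0) · [2] (3, 6, 6, 2) · [3] (9, 3, 1, 0) · [4] (12, 0, 1, 0) · [5] (12, 0, 1, 0) · [6] (12, 0, 1, 0) · [7] (9, 3, 1, 0) · [8] (2, 3, 4, 9)

These 8 weights hit 4 W_19-dot-orbits; sizes (3, 1, 3, 1):

[[1, 3, 7], [2], [4, 5, 6], [8]]


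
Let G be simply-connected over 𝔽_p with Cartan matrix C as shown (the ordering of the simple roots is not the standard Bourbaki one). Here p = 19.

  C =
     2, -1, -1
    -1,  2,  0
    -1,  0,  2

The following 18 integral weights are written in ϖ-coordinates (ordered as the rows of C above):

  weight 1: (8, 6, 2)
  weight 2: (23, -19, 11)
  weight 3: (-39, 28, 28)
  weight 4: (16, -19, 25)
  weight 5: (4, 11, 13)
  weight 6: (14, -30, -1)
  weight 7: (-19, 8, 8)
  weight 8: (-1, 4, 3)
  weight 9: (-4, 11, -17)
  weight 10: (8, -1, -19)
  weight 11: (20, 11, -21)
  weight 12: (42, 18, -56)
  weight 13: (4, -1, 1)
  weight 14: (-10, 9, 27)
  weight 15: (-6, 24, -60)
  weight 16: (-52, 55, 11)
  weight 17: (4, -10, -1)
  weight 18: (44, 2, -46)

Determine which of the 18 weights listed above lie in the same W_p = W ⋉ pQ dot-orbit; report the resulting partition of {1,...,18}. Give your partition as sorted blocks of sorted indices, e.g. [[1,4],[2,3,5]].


A_3 Cartan matrix, 3 simple roots permuted; ρ=(1,1,1).

Folding the 18 weights λ_j+ρ into Ā_19 (reps in the given 3-coord order):

    λ_1 → (9, 7, 3)
    λ_2 → (1, 1, 5)
    λ_3 → (0, 9, 9)
    λ_4 → (1, 1, 5)
    λ_5 → (5, 0, 2)
    λ_6 → (0, 5, 4)
    λ_7 → (0, 9, 9)
    λ_8 → (0, 5, 4)
    λ_9 → (9, 7, 3)
    λ_10 → (0, 9, 9)
    λ_11 → (1, 1, 5)
    λ_12 → (5, 0, 2)
    λ_13 → (5, 0, 2)
    λ_14 → (0, 9, 9)
    λ_15 → (1, 1, 5)
    λ_16 → (1, 1, 5)
    λ_17 → (0, 5, 4)
    λ_18 → (9, 7, 3)

Grouping the 18 weights by Ā_19-representative: 5 linkage classes.

[[1, 9, 18], [2, 4, 11, 15, 16], [3, 7, 10, 14], [5, 12, 13], [6, 8, 17]]


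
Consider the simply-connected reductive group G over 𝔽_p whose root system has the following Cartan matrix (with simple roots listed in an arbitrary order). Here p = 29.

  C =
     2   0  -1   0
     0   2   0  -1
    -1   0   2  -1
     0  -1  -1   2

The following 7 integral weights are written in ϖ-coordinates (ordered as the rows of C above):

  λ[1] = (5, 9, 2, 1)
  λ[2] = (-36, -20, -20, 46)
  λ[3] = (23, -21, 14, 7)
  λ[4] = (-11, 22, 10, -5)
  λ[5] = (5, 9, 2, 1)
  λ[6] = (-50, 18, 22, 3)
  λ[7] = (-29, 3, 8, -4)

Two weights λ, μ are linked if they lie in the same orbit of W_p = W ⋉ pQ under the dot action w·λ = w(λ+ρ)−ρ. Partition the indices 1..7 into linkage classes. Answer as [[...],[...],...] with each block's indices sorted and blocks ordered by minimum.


Root system A_4: the 4×4 matrix C matches after relabeling.

λ_j+ρ reflected into Ā_29 (⟨·,θ^∨⟩≤29); 4-tuples as given:

    λ_1+ρ ↦ (6, 10, 3, 2)
    λ_2+ρ ↦ (6, 18, 3, 1)
    λ_3+ρ ↦ (6, 10, 3, 2)
    λ_4+ρ ↦ (6, 18, 3, 1)
    λ_5+ρ ↦ (6, 10, 3, 2)
    λ_6+ρ ↦ (3, 17, 4, 2)
    λ_7+ρ ↦ (6, 18, 3, 1)

3 distinct reps among the 7 weights ⇒ 3 W_29-linkage classes:

[[1, 3, 5], [2, 4, 7], [6]]


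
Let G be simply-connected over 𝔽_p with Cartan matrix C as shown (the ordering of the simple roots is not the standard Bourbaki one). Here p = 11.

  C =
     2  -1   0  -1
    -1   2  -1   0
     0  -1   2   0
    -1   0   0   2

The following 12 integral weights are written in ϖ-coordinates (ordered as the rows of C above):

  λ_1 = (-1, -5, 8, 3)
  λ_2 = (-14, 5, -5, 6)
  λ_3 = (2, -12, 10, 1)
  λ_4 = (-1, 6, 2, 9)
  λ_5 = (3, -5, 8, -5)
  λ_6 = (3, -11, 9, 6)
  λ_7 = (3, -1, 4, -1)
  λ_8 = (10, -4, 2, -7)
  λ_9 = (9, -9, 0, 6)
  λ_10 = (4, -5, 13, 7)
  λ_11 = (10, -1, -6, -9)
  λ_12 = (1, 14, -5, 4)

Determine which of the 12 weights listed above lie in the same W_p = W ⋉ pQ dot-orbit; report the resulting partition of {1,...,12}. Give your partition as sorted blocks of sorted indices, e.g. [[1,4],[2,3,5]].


Type A_4, rank 4, |W|=120; reorder rows/cols to standard.

W_11-reps of the 12 weights in Ā_11 (same 4-coord order as C):

  [1] (4, 0, 5, 0) · [2] (4, 0, 5, 0) · [3] (2, 3, 0, 6) · [4] (0, 1, 6, 1) · [5] (4, 0, 5, 0) · [6] (6, 4, 0, 1) · [7] (4, 0, 5, 0) · [8] (2, 3, 0, 6) · [9] (2, 1, 1, 1) · [10] (2, 1, 1, 1) · [11] (2, 3, 0, 6) · [12] (4, 0, 5, 0)

The 12 indices split into 5 linkage classes (same alcove rep ⇔ same W_11-dot-orbit):

[[1, 2, 5, 7, 12], [3, 8, 11], [4], [6], [9, 10]]


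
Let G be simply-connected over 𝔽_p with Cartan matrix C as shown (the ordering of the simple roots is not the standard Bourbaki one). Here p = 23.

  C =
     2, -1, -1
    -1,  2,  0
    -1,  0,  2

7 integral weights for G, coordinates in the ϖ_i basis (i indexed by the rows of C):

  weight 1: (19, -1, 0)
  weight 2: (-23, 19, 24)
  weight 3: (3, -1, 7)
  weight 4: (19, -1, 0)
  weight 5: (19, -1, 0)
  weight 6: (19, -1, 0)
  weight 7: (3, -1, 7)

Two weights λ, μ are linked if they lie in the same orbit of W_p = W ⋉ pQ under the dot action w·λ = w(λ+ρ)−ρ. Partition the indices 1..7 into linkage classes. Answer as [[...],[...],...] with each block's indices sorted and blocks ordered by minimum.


Dynkin diagram of C (from the 4 off-diagonal −1 entries): A_3.

λ_j+ρ reflected into Ā_23 (⟨·,θ^∨⟩≤23); 3-tuples as given:

  1: (20, 0, 1)
  2: (20, 0, 1)
  3: (4, 0, 8)
  4: (20, 0, 1)
  5: (20, 0, 1)
  6: (20, 0, 1)
  7: (4, 0, 8)

Linkage partition of the 7 weights (2 classes, p=23):

[[1, 2, 4, 5, 6], [3, 7]]


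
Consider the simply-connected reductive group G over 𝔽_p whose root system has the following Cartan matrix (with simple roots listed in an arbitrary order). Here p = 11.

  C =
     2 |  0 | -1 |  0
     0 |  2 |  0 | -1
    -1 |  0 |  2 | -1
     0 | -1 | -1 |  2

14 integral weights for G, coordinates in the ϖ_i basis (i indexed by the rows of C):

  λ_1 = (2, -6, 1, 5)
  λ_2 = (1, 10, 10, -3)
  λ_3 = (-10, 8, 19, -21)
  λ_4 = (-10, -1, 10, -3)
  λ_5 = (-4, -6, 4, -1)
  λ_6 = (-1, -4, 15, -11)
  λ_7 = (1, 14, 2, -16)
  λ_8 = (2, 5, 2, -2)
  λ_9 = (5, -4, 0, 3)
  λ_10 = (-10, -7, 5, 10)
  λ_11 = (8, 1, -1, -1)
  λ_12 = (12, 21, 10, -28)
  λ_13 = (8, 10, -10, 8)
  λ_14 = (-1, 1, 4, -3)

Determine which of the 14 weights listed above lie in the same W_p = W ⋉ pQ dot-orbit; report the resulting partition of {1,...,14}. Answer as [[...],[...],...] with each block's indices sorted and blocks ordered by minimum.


Cartan matrix: type A_4 (|W|=120); un-permuting the 4 rows.

Folding the 14 weights λ_j+ρ into Ā_11 (reps in the given 4-coord order):

    [1] (3, 5, 2, 1)
    [2] (9, 2, 0, 0)
    [3] (9, 2, 0, 0)
    [4] (9, 2, 0, 0)
    [5] (0, 0, 3, 2)
    [6] (3, 5, 2, 1)
    [7] (6, 3, 1, 1)
    [8] (3, 5, 2, 1)
    [9] (6, 3, 1, 1)
    [10] (0, 0, 3, 2)
    [11] (9, 2, 0, 0)
    [12] (0, 0, 3, 2)
    [13] (9, 2, 0, 0)
    [14] (0, 0, 3, 2)

Partition of {1..14} into 4 W_11-dot-orbits:

[[1, 6, 8], [2, 3, 4, 11, 13], [5, 10, 12, 14], [7, 9]]


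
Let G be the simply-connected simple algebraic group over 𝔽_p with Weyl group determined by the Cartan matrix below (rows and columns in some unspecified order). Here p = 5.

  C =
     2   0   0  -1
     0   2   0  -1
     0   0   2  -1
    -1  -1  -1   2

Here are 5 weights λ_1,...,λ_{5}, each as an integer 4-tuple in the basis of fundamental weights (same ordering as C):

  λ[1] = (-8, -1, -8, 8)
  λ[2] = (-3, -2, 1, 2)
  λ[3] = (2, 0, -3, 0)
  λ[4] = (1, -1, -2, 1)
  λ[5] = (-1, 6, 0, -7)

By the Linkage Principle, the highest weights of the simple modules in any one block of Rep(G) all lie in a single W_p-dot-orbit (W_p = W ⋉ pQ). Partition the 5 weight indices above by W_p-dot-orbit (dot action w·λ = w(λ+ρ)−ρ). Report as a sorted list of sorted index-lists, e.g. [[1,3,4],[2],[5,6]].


Dynkin diagram of C (from the 6 off-diagonal −1 entries): D_4.

Alcove-folded reps (p=5, 5 weights, presented ϖ-order):

  1: (2, 1, 2, 0)
  2: (2, 1, 2, 0)
  3: (2, 0, 1, 1)
  4: (2, 0, 1, 1)
  5: (0, 3, 1, 0)

These 5 weights hit 3 W_5-dot-orbits; sizes (2, 2, 1):

[[1, 2], [3, 4], [5]]


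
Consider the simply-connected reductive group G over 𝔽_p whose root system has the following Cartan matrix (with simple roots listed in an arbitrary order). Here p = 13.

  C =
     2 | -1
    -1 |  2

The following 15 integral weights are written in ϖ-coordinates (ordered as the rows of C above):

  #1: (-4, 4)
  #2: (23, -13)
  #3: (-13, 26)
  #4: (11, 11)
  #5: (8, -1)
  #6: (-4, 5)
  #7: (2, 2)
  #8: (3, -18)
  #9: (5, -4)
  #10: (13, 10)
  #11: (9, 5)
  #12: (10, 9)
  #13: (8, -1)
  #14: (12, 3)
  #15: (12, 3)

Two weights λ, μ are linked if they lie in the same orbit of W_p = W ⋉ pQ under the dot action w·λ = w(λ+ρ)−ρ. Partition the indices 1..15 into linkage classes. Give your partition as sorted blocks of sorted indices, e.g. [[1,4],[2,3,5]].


Cartan matrix: type A_2 (|W|=6); un-permuting the 2 rows.

Ā_13 reps of the 15 weights (A_2, coords as presented):

  λ_1 → (3, 2)
  λ_2 → (1, 1)
  λ_3 → (1, 1)
  λ_4 → (1, 1)
  λ_5 → (9, 0)
  λ_6 → (3, 3)
  λ_7 → (3, 3)
  λ_8 → (9, 0)
  λ_9 → (3, 3)
  λ_10 → (1, 1)
  λ_11 → (7, 3)
  λ_12 → (3, 2)
  λ_13 → (9, 0)
  λ_14 → (9, 0)
  λ_15 → (9, 0)

Linkage partition of the 15 weights (5 classes, p=13):

[[1, 12], [2, 3, 4, 10], [5, 8, 13, 14, 15], [6, 7, 9], [11]]


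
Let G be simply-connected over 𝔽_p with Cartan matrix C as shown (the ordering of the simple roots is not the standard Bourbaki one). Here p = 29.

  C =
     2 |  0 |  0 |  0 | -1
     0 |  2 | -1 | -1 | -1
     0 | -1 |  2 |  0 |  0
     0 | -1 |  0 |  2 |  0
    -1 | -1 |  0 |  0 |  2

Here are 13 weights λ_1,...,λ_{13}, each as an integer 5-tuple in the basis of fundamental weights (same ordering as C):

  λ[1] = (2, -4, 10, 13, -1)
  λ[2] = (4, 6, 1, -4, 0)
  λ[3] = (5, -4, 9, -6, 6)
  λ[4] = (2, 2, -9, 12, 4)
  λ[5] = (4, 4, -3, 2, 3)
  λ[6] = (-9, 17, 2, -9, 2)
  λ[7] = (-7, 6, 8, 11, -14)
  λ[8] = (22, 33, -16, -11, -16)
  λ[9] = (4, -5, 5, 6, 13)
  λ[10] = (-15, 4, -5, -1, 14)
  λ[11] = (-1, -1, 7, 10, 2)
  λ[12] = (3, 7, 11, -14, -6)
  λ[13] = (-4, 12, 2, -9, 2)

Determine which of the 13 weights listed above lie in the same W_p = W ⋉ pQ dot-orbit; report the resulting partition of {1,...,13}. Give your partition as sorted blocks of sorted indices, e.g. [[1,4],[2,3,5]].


C ↔ D_5 under row/col permutation; |W(D_5)| = 1920.

Folding the 13 weights λ_j+ρ into Ā_29 (reps in the given 5-coord order):

    [1] (0, 0, 8, 11, 3)
    [2] (5, 4, 2, 3, 1)
    [3] (5, 4, 2, 3, 1)
    [4] (3, 5, 3, 8, 0)
    [5] (5, 3, 2, 3, 4)
    [6] (3, 5, 3, 8, 0)
    [7] (7, 3, 3, 0, 6)
    [8] (5, 4, 2, 3, 1)
    [9] (5, 4, 2, 3, 1)
    [10] (14, 1, 4, 0, 1)
    [11] (0, 0, 8, 11, 3)
    [12] (5, 4, 2, 3, 1)
    [13] (3, 5, 3, 8, 0)

Linkage partition of the 13 weights (6 classes, p=29):

[[1, 11], [2, 3, 8, 9, 12], [4, 6, 13], [5], [7], [10]]


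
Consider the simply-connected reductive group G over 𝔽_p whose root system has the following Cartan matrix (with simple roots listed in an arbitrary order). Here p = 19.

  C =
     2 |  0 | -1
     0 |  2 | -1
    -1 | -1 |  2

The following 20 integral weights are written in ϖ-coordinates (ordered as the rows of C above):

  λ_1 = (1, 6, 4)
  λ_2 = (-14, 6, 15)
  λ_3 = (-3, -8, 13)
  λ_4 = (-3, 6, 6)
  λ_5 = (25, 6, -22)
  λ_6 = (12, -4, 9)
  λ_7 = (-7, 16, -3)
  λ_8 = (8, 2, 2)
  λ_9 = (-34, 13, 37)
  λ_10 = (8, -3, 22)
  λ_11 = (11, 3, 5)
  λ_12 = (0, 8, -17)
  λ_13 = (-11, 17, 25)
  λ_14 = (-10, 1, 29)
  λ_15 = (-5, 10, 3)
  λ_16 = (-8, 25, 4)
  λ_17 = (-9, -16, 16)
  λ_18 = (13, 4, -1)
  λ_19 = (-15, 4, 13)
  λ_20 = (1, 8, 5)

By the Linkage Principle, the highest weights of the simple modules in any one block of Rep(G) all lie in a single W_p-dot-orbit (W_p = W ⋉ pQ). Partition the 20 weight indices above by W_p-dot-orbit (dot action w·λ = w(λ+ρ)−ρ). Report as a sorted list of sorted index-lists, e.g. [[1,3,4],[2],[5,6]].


Root system A_3: the 3×3 matrix C matches after relabeling.

Ā_19 reps of the 20 weights (A_3, coords as presented):

  λ_1 → (2, 7, 5) · λ_2 → (9, 3, 3) · λ_3 → (2, 7, 5) · λ_4 → (2, 7, 5) · λ_5 → (2, 7, 5) · λ_6 → (9, 1, 6) · λ_7 → (2, 9, 6) · λ_8 → (9, 3, 3) · λ_9 → (14, 5, 0) · λ_10 → (2, 9, 6) · λ_11 → (9, 1, 6) · λ_12 → (9, 1, 6) · λ_13 → (9, 1, 6) · λ_14 → (2, 9, 6) · λ_15 → (4, 11, 0) · λ_16 → (2, 7, 5) · λ_17 → (2, 9, 6) · λ_18 → (14, 5, 0) · λ_19 → (14, 5, 0) · λ_20 → (2, 9, 6)

These 20 weights hit 6 W_19-dot-orbits; sizes (5, 2, 4, 5, 3, 1):

[[1, 3, 4, 5, 16], [2, 8], [6, 11, 12, 13], [7, 10, 14, 17, 20], [9, 18, 19], [15]]


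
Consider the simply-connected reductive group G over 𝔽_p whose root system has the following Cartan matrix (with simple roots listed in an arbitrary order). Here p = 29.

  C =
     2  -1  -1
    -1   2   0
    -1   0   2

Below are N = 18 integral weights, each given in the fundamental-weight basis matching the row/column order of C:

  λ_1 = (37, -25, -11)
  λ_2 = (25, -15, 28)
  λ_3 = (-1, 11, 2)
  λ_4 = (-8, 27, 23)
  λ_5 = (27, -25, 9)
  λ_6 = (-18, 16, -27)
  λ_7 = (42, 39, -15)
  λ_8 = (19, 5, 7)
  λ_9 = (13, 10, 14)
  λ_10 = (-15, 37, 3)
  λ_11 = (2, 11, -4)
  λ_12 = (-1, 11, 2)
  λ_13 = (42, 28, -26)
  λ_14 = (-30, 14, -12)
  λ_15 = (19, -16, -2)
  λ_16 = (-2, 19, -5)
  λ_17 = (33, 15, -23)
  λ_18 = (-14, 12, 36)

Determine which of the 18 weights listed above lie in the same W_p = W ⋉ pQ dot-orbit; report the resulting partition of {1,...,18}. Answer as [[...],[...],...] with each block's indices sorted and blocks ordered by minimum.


C ↔ A_3 under row/col permutation; |W(A_3)| = 24.

Each λ_j+ρ reduced to Ā_29; 3-tuples below use C's row order:

  [1] (4, 15, 1);  [2] (0, 12, 3);  [3] (0, 12, 3);  [4] (7, 5, 1);  [5] (4, 15, 1);  [6] (0, 12, 3);  [7] (14, 0, 4);  [8] (20, 1, 3);  [9] (14, 0, 4);  [10] (4, 15, 1);  [11] (0, 12, 3);  [12] (0, 12, 3);  [13] (14, 0, 4);  [14] (14, 0, 4);  [15] (4, 15, 1);  [16] (4, 15, 1);  [17] (7, 5, 1);  [18] (5, 8, 16)

6 distinct reps among the 18 weights ⇒ 6 W_29-linkage classes:

[[1, 5, 10, 15, 16], [2, 3, 6, 11, 12], [4, 17], [7, 9, 13, 14], [8], [18]]


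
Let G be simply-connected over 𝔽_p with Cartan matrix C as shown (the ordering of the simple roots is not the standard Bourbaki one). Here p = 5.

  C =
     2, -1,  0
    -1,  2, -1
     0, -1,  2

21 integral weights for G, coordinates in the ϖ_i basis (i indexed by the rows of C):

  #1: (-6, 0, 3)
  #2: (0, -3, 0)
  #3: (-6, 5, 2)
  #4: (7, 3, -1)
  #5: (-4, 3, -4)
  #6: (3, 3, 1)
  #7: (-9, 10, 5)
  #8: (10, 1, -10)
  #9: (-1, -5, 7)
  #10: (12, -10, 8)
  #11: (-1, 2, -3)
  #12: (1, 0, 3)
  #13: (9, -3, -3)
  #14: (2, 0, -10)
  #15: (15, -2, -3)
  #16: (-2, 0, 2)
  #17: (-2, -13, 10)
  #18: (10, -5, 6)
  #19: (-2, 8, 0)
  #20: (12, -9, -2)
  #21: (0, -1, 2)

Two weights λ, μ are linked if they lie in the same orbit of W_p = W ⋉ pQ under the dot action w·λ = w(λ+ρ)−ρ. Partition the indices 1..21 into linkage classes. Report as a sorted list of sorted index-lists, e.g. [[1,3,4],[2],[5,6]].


Root system A_3: the 3×3 matrix C matches after relabeling.

Ā_5 reps of the 21 weights (A_3, coords as presented):

  λ_1+ρ ↦ (1, 4, 0)
  λ_2+ρ ↦ (1, 0, 1)
  λ_3+ρ ↦ (1, 0, 1)
  λ_4+ρ ↦ (0, 1, 2)
  λ_5+ρ ↦ (1, 2, 1)
  λ_6+ρ ↦ (1, 0, 3)
  λ_7+ρ ↦ (1, 2, 1)
  λ_8+ρ ↦ (1, 2, 1)
  λ_9+ρ ↦ (1, 0, 1)
  λ_10+ρ ↦ (3, 0, 1)
  λ_11+ρ ↦ (0, 1, 2)
  λ_12+ρ ↦ (0, 1, 2)
  λ_13+ρ ↦ (0, 1, 2)
  λ_14+ρ ↦ (1, 0, 3)
  λ_15+ρ ↦ (0, 1, 2)
  λ_16+ρ ↦ (1, 0, 3)
  λ_17+ρ ↦ (1, 2, 1)
  λ_18+ρ ↦ (1, 2, 1)
  λ_19+ρ ↦ (1, 0, 1)
  λ_20+ρ ↦ (1, 0, 3)
  λ_21+ρ ↦ (1, 0, 3)

Grouping the 21 weights by Ā_5-representative: 6 linkage classes.

[[1], [2, 3, 9, 19], [4, 11, 12, 13, 15], [5, 7, 8, 17, 18], [6, 14, 16, 20, 21], [10]]


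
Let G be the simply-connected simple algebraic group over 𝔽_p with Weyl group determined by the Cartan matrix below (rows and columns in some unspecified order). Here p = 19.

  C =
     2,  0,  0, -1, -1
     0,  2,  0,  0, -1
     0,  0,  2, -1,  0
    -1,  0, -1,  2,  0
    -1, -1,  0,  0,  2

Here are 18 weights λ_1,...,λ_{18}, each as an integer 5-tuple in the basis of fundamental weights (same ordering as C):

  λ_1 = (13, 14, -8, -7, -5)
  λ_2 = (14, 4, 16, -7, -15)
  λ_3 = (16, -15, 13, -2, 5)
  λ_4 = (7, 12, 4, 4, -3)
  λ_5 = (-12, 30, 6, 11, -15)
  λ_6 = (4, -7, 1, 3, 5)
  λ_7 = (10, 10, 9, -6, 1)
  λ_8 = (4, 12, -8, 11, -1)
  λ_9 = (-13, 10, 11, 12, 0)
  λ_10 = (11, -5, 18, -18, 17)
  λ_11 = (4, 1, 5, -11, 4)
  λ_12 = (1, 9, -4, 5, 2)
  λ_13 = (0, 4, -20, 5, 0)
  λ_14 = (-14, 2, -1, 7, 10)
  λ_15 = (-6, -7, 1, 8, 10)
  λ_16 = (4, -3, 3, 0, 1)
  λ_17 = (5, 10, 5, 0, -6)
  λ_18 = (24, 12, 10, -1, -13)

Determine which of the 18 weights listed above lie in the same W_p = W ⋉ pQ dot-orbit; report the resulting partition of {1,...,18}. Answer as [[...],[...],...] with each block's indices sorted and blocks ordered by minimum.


A_5 Cartan matrix, 5 simple roots permuted; ρ=(1,1,1,1,1).

W_19-reps of the 18 weights in Ā_19 (same 5-coord order as C):

  1: (3, 5, 0, 4, 1)
  2: (5, 2, 4, 1, 0)
  3: (2, 8, 1, 3, 3)
  4: (6, 1, 5, 0, 2)
  5: (1, 6, 6, 1, 5)
  6: (5, 6, 2, 4, 0)
  7: (6, 1, 5, 0, 2)
  8: (5, 2, 4, 1, 0)
  9: (1, 6, 6, 1, 5)
  10: (5, 2, 4, 1, 0)
  11: (5, 2, 4, 1, 0)
  12: (2, 8, 1, 3, 3)
  13: (1, 6, 6, 1, 5)
  14: (6, 1, 5, 0, 2)
  15: (5, 6, 2, 4, 0)
  16: (5, 2, 4, 1, 0)
  17: (1, 6, 6, 1, 5)
  18: (1, 6, 6, 1, 5)

6 distinct reps among the 18 weights ⇒ 6 W_19-linkage classes:

[[1], [2, 8, 10, 11, 16], [3, 12], [4, 7, 14], [5, 9, 13, 17, 18], [6, 15]]


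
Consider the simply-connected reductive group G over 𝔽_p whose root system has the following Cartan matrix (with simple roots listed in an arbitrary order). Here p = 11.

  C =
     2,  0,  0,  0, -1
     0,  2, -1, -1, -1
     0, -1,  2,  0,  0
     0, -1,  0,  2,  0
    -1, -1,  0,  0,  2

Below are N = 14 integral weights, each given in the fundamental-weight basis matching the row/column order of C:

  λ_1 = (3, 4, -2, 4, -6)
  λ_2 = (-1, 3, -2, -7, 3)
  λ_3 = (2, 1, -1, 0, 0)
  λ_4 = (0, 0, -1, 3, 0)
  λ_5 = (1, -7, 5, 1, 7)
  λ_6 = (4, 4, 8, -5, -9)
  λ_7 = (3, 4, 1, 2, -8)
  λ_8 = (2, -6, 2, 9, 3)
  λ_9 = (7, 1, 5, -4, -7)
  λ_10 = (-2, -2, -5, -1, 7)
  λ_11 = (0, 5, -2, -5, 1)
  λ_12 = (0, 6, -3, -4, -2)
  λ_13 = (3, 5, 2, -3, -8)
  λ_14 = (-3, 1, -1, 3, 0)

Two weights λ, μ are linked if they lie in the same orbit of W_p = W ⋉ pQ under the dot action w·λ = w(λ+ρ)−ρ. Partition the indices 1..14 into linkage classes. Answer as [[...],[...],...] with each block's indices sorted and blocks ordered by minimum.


Root system D_5: the 5×5 matrix C matches after relabeling.

Alcove-folded reps (p=11, 14 weights, presented ϖ-order):

  1: (1, 1, 0, 4, 1);  2: (0, 1, 2, 3, 1);  3: (3, 2, 0, 1, 1);  4: (1, 1, 0, 4, 1);  5: (1, 1, 0, 4, 1);  6: (0, 1, 2, 3, 1);  7: (3, 2, 0, 1, 1);  8: (1, 1, 1, 4, 1);  9: (1, 1, 1, 4, 1);  10: (1, 1, 0, 4, 1);  11: (1, 1, 1, 4, 1);  12: (0, 1, 2, 3, 1);  13: (3, 2, 0, 1, 1);  14: (1, 1, 0, 4, 1)

Grouping the 14 weights by Ā_11-representative: 4 linkage classes.

[[1, 4, 5, 10, 14], [2, 6, 12], [3, 7, 13], [8, 9, 11]]


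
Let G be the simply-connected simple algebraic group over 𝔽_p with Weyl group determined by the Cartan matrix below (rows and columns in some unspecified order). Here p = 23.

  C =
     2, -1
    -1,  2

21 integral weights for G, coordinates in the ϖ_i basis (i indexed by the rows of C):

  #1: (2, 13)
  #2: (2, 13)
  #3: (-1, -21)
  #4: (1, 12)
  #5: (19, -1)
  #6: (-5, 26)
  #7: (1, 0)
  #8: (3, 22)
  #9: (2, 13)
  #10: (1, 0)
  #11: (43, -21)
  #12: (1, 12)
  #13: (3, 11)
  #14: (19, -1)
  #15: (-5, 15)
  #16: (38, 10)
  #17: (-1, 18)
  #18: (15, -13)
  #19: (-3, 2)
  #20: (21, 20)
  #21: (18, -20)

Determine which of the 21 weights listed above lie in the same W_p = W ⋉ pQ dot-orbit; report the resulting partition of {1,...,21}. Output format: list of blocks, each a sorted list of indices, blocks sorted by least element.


Cartan matrix: type A_2 (|W|=6); un-permuting the 2 rows.

Folding the 21 weights λ_j+ρ into Ā_23 (reps in the given 2-coord order):

  λ_1+ρ ↦ (3, 14);  λ_2+ρ ↦ (3, 14);  λ_3+ρ ↦ (20, 0);  λ_4+ρ ↦ (2, 13);  λ_5+ρ ↦ (20, 0);  λ_6+ρ ↦ (0, 19);  λ_7+ρ ↦ (2, 1);  λ_8+ρ ↦ (0, 19);  λ_9+ρ ↦ (3, 14);  λ_10+ρ ↦ (2, 1);  λ_11+ρ ↦ (2, 1);  λ_12+ρ ↦ (2, 13);  λ_13+ρ ↦ (4, 12);  λ_14+ρ ↦ (20, 0);  λ_15+ρ ↦ (4, 12);  λ_16+ρ ↦ (4, 12);  λ_17+ρ ↦ (0, 19);  λ_18+ρ ↦ (4, 12);  λ_19+ρ ↦ (2, 1);  λ_20+ρ ↦ (2, 1);  λ_21+ρ ↦ (0, 19)

Grouping the 21 weights by Ā_23-representative: 6 linkage classes.

[[1, 2, 9], [3, 5, 14], [4, 12], [6, 8, 17, 21], [7, 10, 11, 19, 20], [13, 15, 16, 18]]


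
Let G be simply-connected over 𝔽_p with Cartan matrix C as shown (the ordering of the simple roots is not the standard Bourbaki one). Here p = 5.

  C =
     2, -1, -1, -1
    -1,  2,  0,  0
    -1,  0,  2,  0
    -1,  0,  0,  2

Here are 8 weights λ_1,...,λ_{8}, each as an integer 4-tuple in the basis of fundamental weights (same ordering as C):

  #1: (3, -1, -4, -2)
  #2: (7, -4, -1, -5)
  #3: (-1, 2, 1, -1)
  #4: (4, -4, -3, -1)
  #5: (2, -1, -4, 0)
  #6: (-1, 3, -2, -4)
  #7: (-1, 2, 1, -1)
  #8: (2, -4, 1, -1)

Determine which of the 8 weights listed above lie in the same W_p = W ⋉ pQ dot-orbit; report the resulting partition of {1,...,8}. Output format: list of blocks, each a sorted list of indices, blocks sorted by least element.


Cartan matrix: type D_4 (|W|=192); un-permuting the 4 rows.

W_5-reps of the 8 weights in Ā_5 (same 4-coord order as C):

  1: (0, 0, 3, 1)
  2: (0, 0, 3, 1)
  3: (0, 3, 2, 0)
  4: (0, 3, 2, 0)
  5: (0, 0, 3, 1)
  6: (0, 0, 3, 1)
  7: (0, 3, 2, 0)
  8: (0, 3, 2, 0)

Linkage partition of the 8 weights (2 classes, p=5):

[[1, 2, 5, 6], [3, 4, 7, 8]]


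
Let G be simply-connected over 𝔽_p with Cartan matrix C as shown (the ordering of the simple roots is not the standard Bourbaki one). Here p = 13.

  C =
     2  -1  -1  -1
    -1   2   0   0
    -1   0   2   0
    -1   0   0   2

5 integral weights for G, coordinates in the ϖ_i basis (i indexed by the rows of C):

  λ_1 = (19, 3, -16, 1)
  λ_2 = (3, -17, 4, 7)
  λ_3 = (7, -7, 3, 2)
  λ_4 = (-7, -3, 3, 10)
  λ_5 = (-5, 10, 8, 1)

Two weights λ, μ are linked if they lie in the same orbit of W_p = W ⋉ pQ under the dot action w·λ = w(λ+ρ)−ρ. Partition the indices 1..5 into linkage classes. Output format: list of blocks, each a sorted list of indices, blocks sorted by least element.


D_4 Cartan matrix, 4 simple roots permuted; ρ=(1,1,1,1).

λ_j+ρ reflected into Ā_13 (⟨·,θ^∨⟩≤13); 4-tuples as given:

    λ_1+ρ ↦ (0, 2, 5, 4)
    λ_2+ρ ↦ (3, 1, 4, 1)
    λ_3+ρ ↦ (2, 4, 2, 1)
    λ_4+ρ ↦ (2, 4, 2, 1)
    λ_5+ρ ↦ (2, 4, 2, 1)

Grouping the 5 weights by Ā_13-representative: 3 linkage classes.

[[1], [2], [3, 4, 5]]


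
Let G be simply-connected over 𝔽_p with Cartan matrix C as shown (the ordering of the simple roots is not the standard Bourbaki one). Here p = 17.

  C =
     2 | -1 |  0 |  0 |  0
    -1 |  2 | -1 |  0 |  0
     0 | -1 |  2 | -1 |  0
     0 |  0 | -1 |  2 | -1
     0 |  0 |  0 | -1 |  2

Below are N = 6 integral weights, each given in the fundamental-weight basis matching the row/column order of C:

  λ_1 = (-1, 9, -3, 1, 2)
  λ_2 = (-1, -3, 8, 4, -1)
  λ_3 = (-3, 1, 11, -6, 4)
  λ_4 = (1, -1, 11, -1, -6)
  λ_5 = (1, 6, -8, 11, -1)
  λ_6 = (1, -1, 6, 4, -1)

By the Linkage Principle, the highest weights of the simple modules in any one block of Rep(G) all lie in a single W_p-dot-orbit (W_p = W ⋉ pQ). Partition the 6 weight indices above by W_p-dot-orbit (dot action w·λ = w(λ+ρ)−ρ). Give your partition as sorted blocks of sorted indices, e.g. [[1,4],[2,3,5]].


C ↔ A_5 under row/col permutation; |W(A_5)| = 720.

W_17-reps of the 6 weights in Ā_17 (same 5-coord order as C):

  [1] (0, 8, 2, 0, 3)
  [2] (2, 0, 7, 5, 0)
  [3] (2, 0, 7, 5, 0)
  [4] (2, 0, 7, 5, 0)
  [5] (2, 0, 7, 5, 0)
  [6] (2, 0, 7, 5, 0)

The 6 indices split into 2 linkage classes (same alcove rep ⇔ same W_17-dot-orbit):

[[1], [2, 3, 4, 5, 6]]


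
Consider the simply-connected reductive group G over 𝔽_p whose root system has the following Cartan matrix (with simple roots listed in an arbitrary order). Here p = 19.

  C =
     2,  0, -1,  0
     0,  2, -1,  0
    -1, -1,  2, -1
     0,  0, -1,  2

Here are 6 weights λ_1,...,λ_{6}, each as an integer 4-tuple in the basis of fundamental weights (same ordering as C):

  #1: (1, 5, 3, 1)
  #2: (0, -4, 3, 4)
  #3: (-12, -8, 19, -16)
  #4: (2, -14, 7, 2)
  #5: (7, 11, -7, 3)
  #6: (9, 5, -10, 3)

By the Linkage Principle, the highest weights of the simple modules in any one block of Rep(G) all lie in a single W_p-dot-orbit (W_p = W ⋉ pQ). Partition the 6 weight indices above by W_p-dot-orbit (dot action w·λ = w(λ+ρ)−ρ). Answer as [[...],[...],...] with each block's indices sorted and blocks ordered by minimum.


Dynkin diagram of C (from the 6 off-diagonal −1 entries): D_4.

Alcove-folded reps (p=19, 6 weights, presented ϖ-order):

  1: (2, 6, 4, 2)
  2: (1, 3, 1, 5)
  3: (2, 6, 4, 2)
  4: (2, 8, 1, 2)
  5: (2, 6, 4, 2)
  6: (1, 3, 1, 5)

3 distinct reps among the 6 weights ⇒ 3 W_19-linkage classes:

[[1, 3, 5], [2, 6], [4]]


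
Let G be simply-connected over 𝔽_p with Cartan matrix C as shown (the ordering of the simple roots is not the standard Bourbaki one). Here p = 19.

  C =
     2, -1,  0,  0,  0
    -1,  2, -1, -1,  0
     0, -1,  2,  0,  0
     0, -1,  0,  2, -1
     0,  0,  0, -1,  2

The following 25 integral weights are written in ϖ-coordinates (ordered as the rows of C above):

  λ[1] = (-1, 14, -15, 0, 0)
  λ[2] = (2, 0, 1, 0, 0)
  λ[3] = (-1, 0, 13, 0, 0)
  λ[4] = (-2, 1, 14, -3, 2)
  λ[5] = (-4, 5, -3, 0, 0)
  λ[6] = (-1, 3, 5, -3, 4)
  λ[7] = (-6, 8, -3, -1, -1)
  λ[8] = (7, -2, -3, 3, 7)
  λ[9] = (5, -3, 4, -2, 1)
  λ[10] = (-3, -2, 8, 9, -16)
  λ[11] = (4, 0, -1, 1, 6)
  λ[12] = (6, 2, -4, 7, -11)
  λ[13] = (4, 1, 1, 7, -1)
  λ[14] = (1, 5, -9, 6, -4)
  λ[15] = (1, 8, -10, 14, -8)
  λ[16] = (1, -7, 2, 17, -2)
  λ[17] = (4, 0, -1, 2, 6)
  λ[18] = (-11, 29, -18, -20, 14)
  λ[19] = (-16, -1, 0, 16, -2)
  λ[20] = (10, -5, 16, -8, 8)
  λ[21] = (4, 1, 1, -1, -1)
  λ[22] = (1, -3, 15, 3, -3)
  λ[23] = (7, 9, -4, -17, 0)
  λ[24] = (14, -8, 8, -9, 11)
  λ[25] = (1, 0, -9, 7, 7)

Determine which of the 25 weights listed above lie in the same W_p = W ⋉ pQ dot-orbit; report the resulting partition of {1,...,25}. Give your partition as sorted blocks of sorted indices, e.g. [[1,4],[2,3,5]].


Dynkin diagram of C (from the 8 off-diagonal −1 entries): D_5.

Alcove-folded reps (p=19, 25 weights, presented ϖ-order):

  λ_1 → (0, 1, 14, 1, 1)
  λ_2 → (3, 1, 2, 1, 1)
  λ_3 → (0, 1, 14, 1, 1)
  λ_4 → (0, 1, 14, 1, 1)
  λ_5 → (3, 1, 2, 1, 1)
  λ_6 → (0, 2, 6, 2, 3)
  λ_7 → (5, 2, 2, 0, 0)
  λ_8 → (5, 2, 1, 0, 8)
  λ_9 → (3, 1, 2, 1, 1)
  λ_10 → (5, 1, 0, 2, 7)
  λ_11 → (5, 1, 0, 2, 7)
  λ_12 → (5, 2, 1, 0, 8)
  λ_13 → (5, 2, 2, 0, 0)
  λ_14 → (0, 2, 6, 2, 3)
  λ_15 → (5, 2, 2, 0, 0)
  λ_16 → (3, 1, 2, 1, 1)
  λ_17 → (5, 1, 0, 2, 7)
  λ_18 → (5, 1, 0, 2, 7)
  λ_19 → (0, 1, 14, 1, 1)
  λ_20 → (0, 2, 6, 2, 3)
  λ_21 → (5, 2, 2, 0, 0)
  λ_22 → (0, 1, 14, 1, 1)
  λ_23 → (5, 1, 0, 2, 7)
  λ_24 → (0, 2, 6, 2, 3)
  λ_25 → (5, 2, 1, 0, 8)

The 25 indices split into 6 linkage classes (same alcove rep ⇔ same W_19-dot-orbit):

[[1, 3, 4, 19, 22], [2, 5, 9, 16], [6, 14, 20, 24], [7, 13, 15, 21], [8, 12, 25], [10, 11, 17, 18, 23]]
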